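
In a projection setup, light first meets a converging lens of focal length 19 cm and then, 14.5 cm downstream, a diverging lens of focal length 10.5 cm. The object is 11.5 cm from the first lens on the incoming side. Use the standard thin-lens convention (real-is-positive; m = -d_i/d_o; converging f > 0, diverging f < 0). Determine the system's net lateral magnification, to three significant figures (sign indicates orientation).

Lens 1: 1/d_i1 = 1/f_1 - 1/d_o1 = 1/19 - 1/11.5 = -0.03432 cm^-1, so d_i1 = -29.133 cm.
m_1 = -(-29.133)/11.5 = 2.5333.
With d_i1 < 0 the first image is virtual and lies on the object side; the object distance for lens 2 is d_o2 = 14.5 - (-29.133) = 43.633 cm.
Lens 2: 1/d_i2 = 1/f_2 - 1/d_o2 = 1/(-10.5) - 1/(43.633) = -0.11816 cm^-1, so d_i2 = -8.463 cm.
m_2 = -(-8.463)/(43.633) = 0.1940.
The system's lateral magnification is m_1 m_2 = (2.5333)(0.1940) = 0.4914.

0.491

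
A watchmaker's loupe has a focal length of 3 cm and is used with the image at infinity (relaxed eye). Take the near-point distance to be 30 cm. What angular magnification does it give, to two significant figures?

M = D/f = 30/3 = 10.000.

10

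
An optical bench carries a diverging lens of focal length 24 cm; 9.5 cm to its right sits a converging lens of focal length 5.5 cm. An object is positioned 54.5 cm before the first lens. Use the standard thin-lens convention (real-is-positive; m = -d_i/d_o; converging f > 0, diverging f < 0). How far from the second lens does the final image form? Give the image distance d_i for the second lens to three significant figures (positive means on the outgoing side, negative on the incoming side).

6.96 cm

Applying the thin-lens equation to the first lens, 1/(-24) = 1/54.5 + 1/d_i1, which gives d_i1 = -16.662 cm.
With d_i1 < 0 the first image is virtual and lies on the object side; the object distance for lens 2 is d_o2 = 9.5 - (-16.662) = 26.162 cm.
Applying the thin-lens equation again with f_2 = 5.5 cm and d_o2 = 26.162 cm gives d_i2 = 6.964 cm.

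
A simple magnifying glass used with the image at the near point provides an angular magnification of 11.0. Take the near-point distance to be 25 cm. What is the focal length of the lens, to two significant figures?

For the image at the near point, M = 1 + D/f.
f = D/(M - 1) = 25/(11.0 - 1) = 2.500 cm.

2.5 cm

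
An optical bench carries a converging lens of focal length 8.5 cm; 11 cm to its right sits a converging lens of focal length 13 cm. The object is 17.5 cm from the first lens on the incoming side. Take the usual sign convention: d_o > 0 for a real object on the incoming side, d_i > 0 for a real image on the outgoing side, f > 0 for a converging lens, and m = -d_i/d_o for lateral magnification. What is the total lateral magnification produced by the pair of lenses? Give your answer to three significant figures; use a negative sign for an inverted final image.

-0.663

Applying the thin-lens equation to the first lens, 1/8.5 = 1/17.5 + 1/d_i1, which gives d_i1 = 16.528 cm.
Its lateral magnification is m_1 = -d_i1/d_o1 = -(16.528)/17.5 = -0.9444.
Since 16.528 cm > 11 cm, the first image lies past the second lens and serves as a virtual object: d_o2 = L - d_i1 = -5.528 cm.
Applying the thin-lens equation again with f_2 = 13 cm and d_o2 = -5.528 cm gives d_i2 = 3.879 cm.
m_2 = -(3.879)/(-5.528) = 0.7016.
The system's lateral magnification is m_1 m_2 = (-0.9444)(0.7016) = -0.6627.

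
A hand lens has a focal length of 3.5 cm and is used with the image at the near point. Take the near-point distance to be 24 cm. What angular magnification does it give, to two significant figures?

7.9

M = 1 + D/f = 1 + 24/3.5 = 7.857.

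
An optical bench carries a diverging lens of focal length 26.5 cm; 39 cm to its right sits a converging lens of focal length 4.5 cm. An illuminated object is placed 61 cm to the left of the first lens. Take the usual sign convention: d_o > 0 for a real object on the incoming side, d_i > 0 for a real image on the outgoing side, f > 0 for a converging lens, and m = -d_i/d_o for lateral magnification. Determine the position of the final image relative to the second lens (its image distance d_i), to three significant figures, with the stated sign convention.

4.88 cm

Lens 1: 1/d_i1 = 1/f_1 - 1/d_o1 = 1/(-26.5) - 1/61 = -0.05413 cm^-1, so d_i1 = -18.474 cm.
With d_i1 < 0 the first image is virtual and lies on the object side; the object distance for lens 2 is d_o2 = 39 - (-18.474) = 57.474 cm.
Lens 2: 1/d_i2 = 1/f_2 - 1/d_o2 = 1/4.5 - 1/(57.474) = 0.20482 cm^-1, so d_i2 = 4.882 cm.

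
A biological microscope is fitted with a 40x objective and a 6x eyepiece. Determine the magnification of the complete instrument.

240

The overall magnification of a compound microscope is the product of the objective and eyepiece magnifications:
M = M_obj x M_eye = 40 x 6 = 240.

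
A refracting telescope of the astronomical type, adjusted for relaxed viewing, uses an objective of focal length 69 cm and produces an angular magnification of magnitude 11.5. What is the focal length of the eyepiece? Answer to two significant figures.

6.0 cm

|M| = f_obj/f_eye, so f_eye = f_obj/|M| = 69/11.5 = 6.000 cm.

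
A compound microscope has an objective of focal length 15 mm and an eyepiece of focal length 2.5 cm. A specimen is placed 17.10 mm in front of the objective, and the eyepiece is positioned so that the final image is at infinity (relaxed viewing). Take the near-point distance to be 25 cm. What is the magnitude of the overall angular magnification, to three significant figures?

Convert to cm: f_obj = 15 mm = 1.5 cm; d_o = 17.10 mm = 1.71 cm.
Objective: 1/d_i = 1/f_obj - 1/d_o = 1/1.5 - 1/1.71 = 0.08187 cm^-1, so d_i = 12.214 cm.
m_obj = -d_i/d_o = -12.214/1.71 = -7.143.
Eyepiece angular magnification (image at infinity): M_eye = D/f_e = 25/2.5 = 10.000.
Overall M = m_obj x M_eye = (-7.143)(10.000) = -71.43.
|M| = 71.43.

71.4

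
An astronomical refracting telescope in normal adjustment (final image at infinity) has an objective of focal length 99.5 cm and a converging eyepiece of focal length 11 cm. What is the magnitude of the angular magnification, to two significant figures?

|M| = f_obj/|f_eye| = 99.5/11 = 9.045.

9.0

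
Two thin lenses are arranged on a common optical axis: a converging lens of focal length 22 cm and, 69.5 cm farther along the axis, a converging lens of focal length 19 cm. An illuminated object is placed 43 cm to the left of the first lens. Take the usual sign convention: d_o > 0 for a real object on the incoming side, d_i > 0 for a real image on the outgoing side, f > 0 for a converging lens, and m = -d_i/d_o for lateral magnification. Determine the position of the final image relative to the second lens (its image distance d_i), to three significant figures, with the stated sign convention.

85.2 cm

Applying the thin-lens equation to the first lens, 1/22 = 1/43 + 1/d_i1, which gives d_i1 = 45.048 cm.
Object distance for lens 2: d_o2 = 69.5 - 45.048 = 24.452 cm.
Applying the thin-lens equation again with f_2 = 19 cm and d_o2 = 24.452 cm gives d_i2 = 85.210 cm.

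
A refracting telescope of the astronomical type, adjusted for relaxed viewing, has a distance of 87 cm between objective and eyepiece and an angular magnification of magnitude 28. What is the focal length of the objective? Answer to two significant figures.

In normal adjustment the tube length equals f_obj + f_eye and |M| = f_obj/f_eye.
So f_obj = 28 f_eye and 28 f_eye + f_eye = 87 cm, giving f_eye = 87/29 = 3.000 cm and f_obj = 84.000 cm.

84 cm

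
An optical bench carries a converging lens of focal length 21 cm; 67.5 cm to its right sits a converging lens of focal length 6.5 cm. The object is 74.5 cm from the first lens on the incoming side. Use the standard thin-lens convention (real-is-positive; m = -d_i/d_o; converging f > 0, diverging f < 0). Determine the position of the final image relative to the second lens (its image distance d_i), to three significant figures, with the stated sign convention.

First lens: d_i1 = 1/(1/21 - 1/74.5) = 29.243 cm.
Object distance for lens 2: d_o2 = 67.5 - 29.243 = 38.257 cm.
Second lens: d_i2 = 1/(1/6.5 - 1/(38.257)) = 7.830 cm.

7.83 cm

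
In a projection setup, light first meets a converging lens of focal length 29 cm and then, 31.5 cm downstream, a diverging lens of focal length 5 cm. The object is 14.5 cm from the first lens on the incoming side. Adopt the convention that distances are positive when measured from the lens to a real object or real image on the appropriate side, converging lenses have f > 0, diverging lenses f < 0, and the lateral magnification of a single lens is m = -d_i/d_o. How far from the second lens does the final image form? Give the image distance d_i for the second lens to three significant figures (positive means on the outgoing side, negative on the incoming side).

-4.62 cm

First lens: d_i1 = 1/(1/29 - 1/14.5) = -29.000 cm.
The intermediate image is virtual, 29.000 cm to the left of lens 1, so d_o2 = L - d_i1 = 31.5 - (-29.000) = 60.500 cm.
Second lens: d_i2 = 1/(1/(-5) - 1/(60.500)) = -4.618 cm.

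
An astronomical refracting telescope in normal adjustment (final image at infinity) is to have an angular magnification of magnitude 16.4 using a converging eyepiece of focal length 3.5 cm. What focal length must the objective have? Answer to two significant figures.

|M| = f_obj/|f_eye|, so f_obj = |M| x |f_eye| = 16.4 x 3.5 = 57.400 cm.

57 cm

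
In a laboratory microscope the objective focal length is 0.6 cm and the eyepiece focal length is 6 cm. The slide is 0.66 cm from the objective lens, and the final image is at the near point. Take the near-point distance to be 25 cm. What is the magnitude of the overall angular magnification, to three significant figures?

51.7

Objective: 1/d_i = 1/f_obj - 1/d_o = 1/0.6 - 1/0.66 = 0.15152 cm^-1, so d_i = 6.600 cm.
m_obj = -d_i/d_o = -6.600/0.66 = -10.000.
Eyepiece angular magnification (image at near point): M_eye = 1 + D/f_e = 1 + 25/6 = 5.167.
Overall M = m_obj x M_eye = (-10.000)(5.167) = -51.67.
|M| = 51.67.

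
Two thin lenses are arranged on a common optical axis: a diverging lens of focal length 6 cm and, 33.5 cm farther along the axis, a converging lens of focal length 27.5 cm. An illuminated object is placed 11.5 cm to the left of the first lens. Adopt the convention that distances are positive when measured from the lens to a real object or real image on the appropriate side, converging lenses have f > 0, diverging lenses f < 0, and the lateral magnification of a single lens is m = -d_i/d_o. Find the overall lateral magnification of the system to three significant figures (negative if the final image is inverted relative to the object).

Lens 1: 1/d_i1 = 1/f_1 - 1/d_o1 = 1/(-6) - 1/11.5 = -0.25362 cm^-1, so d_i1 = -3.943 cm.
m_1 = -(-3.943)/11.5 = 0.3429.
The intermediate image is virtual, 3.943 cm to the left of lens 1, so d_o2 = L - d_i1 = 33.5 - (-3.943) = 37.443 cm.
Lens 2: 1/d_i2 = 1/f_2 - 1/d_o2 = 1/27.5 - 1/(37.443) = 0.00966 cm^-1, so d_i2 = 103.560 cm.
m_2 = -(103.560)/(37.443) = -2.7658.
Total m = m_1 x m_2 = (0.3429)(-2.7658) = -0.9483.

-0.948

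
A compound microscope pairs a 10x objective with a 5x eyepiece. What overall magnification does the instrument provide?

50

The overall magnification of a compound microscope is the product of the objective and eyepiece magnifications:
M = M_obj x M_eye = 10 x 5 = 50.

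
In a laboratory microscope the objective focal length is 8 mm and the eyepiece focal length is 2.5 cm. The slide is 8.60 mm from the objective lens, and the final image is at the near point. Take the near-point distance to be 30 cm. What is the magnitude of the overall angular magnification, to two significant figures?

170

Convert to cm: f_obj = 8 mm = 0.8 cm; d_o = 8.60 mm = 0.86 cm.
Objective: 1/d_i = 1/f_obj - 1/d_o = 1/0.8 - 1/0.86 = 0.08721 cm^-1, so d_i = 11.467 cm.
m_obj = -d_i/d_o = -11.467/0.86 = -13.333.
Eyepiece angular magnification (image at near point): M_eye = 1 + D/f_e = 1 + 30/2.5 = 13.000.
Overall M = m_obj x M_eye = (-13.333)(13.000) = -173.33.
|M| = 173.33.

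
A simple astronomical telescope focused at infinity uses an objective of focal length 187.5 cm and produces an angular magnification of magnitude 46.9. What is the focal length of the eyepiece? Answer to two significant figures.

4.0 cm

|M| = f_obj/f_eye, so f_eye = f_obj/|M| = 187.5/46.9 = 3.998 cm.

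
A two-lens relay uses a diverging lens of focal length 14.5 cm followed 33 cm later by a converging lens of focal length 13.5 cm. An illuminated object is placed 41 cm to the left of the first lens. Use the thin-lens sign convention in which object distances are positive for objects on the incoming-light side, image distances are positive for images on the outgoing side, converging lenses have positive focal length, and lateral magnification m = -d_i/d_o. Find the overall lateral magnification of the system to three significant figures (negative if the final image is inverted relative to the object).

Lens 1: 1/d_i1 = 1/f_1 - 1/d_o1 = 1/(-14.5) - 1/41 = -0.09336 cm^-1, so d_i1 = -10.712 cm.
m_1 = -(-10.712)/41 = 0.2613.
With d_i1 < 0 the first image is virtual and lies on the object side; the object distance for lens 2 is d_o2 = 33 - (-10.712) = 43.712 cm.
Lens 2: 1/d_i2 = 1/f_2 - 1/d_o2 = 1/13.5 - 1/(43.712) = 0.05120 cm^-1, so d_i2 = 19.532 cm.
m_2 = -(19.532)/(43.712) = -0.4468.
The system's lateral magnification is m_1 m_2 = (0.2613)(-0.4468) = -0.1167.

-0.117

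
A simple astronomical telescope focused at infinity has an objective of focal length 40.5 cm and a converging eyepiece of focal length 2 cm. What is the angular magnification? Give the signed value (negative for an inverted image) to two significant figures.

M = -f_obj/f_eye = -40.5/(2) = -20.250.

-20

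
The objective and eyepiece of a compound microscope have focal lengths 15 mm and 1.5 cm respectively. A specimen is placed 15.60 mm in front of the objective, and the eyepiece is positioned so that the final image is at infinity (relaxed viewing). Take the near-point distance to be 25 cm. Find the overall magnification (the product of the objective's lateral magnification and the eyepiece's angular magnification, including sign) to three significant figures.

Convert to cm: f_obj = 15 mm = 1.5 cm; d_o = 15.60 mm = 1.56 cm.
Objective: 1/d_i = 1/f_obj - 1/d_o = 1/1.5 - 1/1.56 = 0.02564 cm^-1, so d_i = 39.000 cm.
m_obj = -d_i/d_o = -39.000/1.56 = -25.000.
Eyepiece angular magnification (image at infinity): M_eye = D/f_e = 25/1.5 = 16.667.
Overall M = m_obj x M_eye = (-25.000)(16.667) = -416.67.

-417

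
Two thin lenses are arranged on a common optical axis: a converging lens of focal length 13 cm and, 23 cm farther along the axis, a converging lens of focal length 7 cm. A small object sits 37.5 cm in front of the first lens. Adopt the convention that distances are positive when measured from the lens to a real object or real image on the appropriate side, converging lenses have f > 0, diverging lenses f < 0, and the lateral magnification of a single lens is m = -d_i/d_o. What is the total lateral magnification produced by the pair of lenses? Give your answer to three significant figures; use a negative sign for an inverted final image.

Lens 1: 1/d_i1 = 1/f_1 - 1/d_o1 = 1/13 - 1/37.5 = 0.05026 cm^-1, so d_i1 = 19.898 cm.
m_1 = -(19.898)/37.5 = -0.5306.
That image sits 3.102 cm in front of the second lens, so d_o2 = 3.102 cm.
Lens 2: 1/d_i2 = 1/f_2 - 1/d_o2 = 1/7 - 1/(3.102) = -0.17951 cm^-1, so d_i2 = -5.571 cm.
m_2 = -(-5.571)/(3.102) = 1.7958.
The system's lateral magnification is m_1 m_2 = (-0.5306)(1.7958) = -0.9529.

-0.953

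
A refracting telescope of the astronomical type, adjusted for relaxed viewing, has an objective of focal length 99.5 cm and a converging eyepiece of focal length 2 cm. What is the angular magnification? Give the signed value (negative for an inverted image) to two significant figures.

-50

M = -f_obj/f_eye = -99.5/(2) = -49.750.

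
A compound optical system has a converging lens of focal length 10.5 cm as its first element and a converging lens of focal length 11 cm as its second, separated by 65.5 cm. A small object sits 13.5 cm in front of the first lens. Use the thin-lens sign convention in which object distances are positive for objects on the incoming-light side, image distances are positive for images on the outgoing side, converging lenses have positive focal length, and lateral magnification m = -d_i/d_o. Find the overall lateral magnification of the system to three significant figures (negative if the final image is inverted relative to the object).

Lens 1: 1/d_i1 = 1/f_1 - 1/d_o1 = 1/10.5 - 1/13.5 = 0.02116 cm^-1, so d_i1 = 47.250 cm.
m_1 = -(47.250)/13.5 = -3.5000.
That image sits 18.250 cm in front of the second lens, so d_o2 = 18.250 cm.
Lens 2: 1/d_i2 = 1/f_2 - 1/d_o2 = 1/11 - 1/(18.250) = 0.03611 cm^-1, so d_i2 = 27.690 cm.
m_2 = -(27.690)/(18.250) = -1.5172.
Overall magnification: m = m_1 m_2 = 5.3103.

5.31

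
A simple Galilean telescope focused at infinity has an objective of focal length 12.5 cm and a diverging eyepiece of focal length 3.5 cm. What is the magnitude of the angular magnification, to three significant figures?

3.57

|M| = f_obj/|f_eye| = 12.5/3.5 = 3.571.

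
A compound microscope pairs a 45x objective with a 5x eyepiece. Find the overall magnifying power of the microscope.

The overall magnification of a compound microscope is the product of the objective and eyepiece magnifications:
M = M_obj x M_eye = 45 x 5 = 225.

225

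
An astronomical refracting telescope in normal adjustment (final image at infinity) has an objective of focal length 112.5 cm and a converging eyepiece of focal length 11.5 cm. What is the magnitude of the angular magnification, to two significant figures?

|M| = f_obj/|f_eye| = 112.5/11.5 = 9.783.

9.8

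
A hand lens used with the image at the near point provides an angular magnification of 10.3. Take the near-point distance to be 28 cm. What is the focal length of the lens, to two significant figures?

3.0 cm

For the image at the near point, M = 1 + D/f.
f = D/(M - 1) = 28/(10.3 - 1) = 3.011 cm.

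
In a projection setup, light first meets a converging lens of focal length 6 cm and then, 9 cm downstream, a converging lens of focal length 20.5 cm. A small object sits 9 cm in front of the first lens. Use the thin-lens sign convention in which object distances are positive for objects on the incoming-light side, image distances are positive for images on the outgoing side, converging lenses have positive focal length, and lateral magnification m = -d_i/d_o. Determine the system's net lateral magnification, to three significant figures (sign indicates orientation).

-1.39

Lens 1: 1/d_i1 = 1/f_1 - 1/d_o1 = 1/6 - 1/9 = 0.05556 cm^-1, so d_i1 = 18.000 cm.
m_1 = -(18.000)/9 = -2.0000.
Since 18.000 cm > 9 cm, the first image lies past the second lens and serves as a virtual object: d_o2 = L - d_i1 = -9.000 cm.
Lens 2: 1/d_i2 = 1/f_2 - 1/d_o2 = 1/20.5 - 1/(-9.000) = 0.15989 cm^-1, so d_i2 = 6.254 cm.
m_2 = -(6.254)/(-9.000) = 0.6949.
Total m = m_1 x m_2 = (-2.0000)(0.6949) = -1.3898.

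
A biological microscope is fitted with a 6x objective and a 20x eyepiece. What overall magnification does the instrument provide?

The overall magnification of a compound microscope is the product of the objective and eyepiece magnifications:
M = M_obj x M_eye = 6 x 20 = 120.

120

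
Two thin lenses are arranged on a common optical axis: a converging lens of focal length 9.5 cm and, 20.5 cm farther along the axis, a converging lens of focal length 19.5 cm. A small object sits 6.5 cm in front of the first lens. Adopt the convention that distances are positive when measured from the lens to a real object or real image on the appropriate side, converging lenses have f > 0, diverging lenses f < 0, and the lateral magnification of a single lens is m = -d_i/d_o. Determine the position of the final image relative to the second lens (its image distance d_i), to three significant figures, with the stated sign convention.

37.1 cm

First lens: d_i1 = 1/(1/9.5 - 1/6.5) = -20.583 cm.
The intermediate image is virtual, 20.583 cm to the left of lens 1, so d_o2 = L - d_i1 = 20.5 - (-20.583) = 41.083 cm.
Second lens: d_i2 = 1/(1/19.5 - 1/(41.083)) = 37.118 cm.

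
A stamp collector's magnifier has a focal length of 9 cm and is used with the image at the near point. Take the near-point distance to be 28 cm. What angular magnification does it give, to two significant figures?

M = 1 + D/f = 1 + 28/9 = 4.111.

4.1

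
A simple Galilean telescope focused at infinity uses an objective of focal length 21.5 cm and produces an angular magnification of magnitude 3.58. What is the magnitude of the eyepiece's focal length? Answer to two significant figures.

6.0 cm

|M| = f_obj/|f_eye|, so |f_eye| = f_obj/|M| = 21.5/3.58 = 6.006 cm.
(The eyepiece is diverging, so its signed focal length is -6.006 cm.)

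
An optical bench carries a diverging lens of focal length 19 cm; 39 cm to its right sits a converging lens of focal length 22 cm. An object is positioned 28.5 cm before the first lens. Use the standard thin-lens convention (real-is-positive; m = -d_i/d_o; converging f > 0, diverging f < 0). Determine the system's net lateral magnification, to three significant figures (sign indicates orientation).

-0.310

Lens 1: 1/d_i1 = 1/f_1 - 1/d_o1 = 1/(-19) - 1/28.5 = -0.08772 cm^-1, so d_i1 = -11.400 cm.
m_1 = -(-11.400)/28.5 = 0.4000.
The intermediate image is virtual, 11.400 cm to the left of lens 1, so d_o2 = L - d_i1 = 39 - (-11.400) = 50.400 cm.
Lens 2: 1/d_i2 = 1/f_2 - 1/d_o2 = 1/22 - 1/(50.400) = 0.02561 cm^-1, so d_i2 = 39.042 cm.
m_2 = -(39.042)/(50.400) = -0.7746.
Overall magnification: m = m_1 m_2 = -0.3099.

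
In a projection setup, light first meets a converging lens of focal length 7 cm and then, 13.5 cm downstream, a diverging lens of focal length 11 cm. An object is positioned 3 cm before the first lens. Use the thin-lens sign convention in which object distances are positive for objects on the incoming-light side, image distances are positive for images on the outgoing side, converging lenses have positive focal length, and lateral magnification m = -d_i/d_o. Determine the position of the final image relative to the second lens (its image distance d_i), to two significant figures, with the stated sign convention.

-6.9 cm

Lens 1: 1/d_i1 = 1/f_1 - 1/d_o1 = 1/7 - 1/3 = -0.19048 cm^-1, so d_i1 = -5.250 cm.
With d_i1 < 0 the first image is virtual and lies on the object side; the object distance for lens 2 is d_o2 = 13.5 - (-5.250) = 18.750 cm.
Lens 2: 1/d_i2 = 1/f_2 - 1/d_o2 = 1/(-11) - 1/(18.750) = -0.14424 cm^-1, so d_i2 = -6.933 cm.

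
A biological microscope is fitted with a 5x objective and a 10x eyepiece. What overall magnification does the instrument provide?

The overall magnification of a compound microscope is the product of the objective and eyepiece magnifications:
M = M_obj x M_eye = 5 x 10 = 50.

50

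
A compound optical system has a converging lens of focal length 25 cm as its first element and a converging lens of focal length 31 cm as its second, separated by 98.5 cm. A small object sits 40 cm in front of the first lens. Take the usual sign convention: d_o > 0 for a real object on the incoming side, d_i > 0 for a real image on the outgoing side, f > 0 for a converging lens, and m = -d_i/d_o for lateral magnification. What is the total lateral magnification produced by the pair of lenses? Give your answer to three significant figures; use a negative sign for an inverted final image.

Lens 1: 1/d_i1 = 1/f_1 - 1/d_o1 = 1/25 - 1/40 = 0.01500 cm^-1, so d_i1 = 66.667 cm.
m_1 = -(66.667)/40 = -1.6667.
That image sits 31.833 cm in front of the second lens, so d_o2 = 31.833 cm.
Lens 2: 1/d_i2 = 1/f_2 - 1/d_o2 = 1/31 - 1/(31.833) = 0.00084 cm^-1, so d_i2 = 1184.200 cm.
m_2 = -(1184.200)/(31.833) = -37.2000.
The system's lateral magnification is m_1 m_2 = (-1.6667)(-37.2000) = 62.0000.

62.0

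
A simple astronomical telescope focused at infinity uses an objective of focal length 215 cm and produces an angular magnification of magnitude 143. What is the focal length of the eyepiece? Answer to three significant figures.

1.50 cm

|M| = f_obj/f_eye, so f_eye = f_obj/|M| = 215/143.0 = 1.503 cm.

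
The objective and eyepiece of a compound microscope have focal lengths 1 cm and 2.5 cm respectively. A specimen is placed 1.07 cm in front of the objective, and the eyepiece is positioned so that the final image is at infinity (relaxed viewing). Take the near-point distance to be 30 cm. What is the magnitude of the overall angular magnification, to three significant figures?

Objective: 1/d_i = 1/f_obj - 1/d_o = 1/1 - 1/1.07 = 0.06542 cm^-1, so d_i = 15.286 cm.
m_obj = -d_i/d_o = -15.286/1.07 = -14.286.
Eyepiece angular magnification (image at infinity): M_eye = D/f_e = 30/2.5 = 12.000.
Overall M = m_obj x M_eye = (-14.286)(12.000) = -171.43.
|M| = 171.43.

171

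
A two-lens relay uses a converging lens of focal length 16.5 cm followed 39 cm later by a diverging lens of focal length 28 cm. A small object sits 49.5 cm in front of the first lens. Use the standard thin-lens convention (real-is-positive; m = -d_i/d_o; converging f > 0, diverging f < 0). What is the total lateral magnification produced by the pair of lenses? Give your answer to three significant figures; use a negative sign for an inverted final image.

-0.331

First lens: d_i1 = 1/(1/16.5 - 1/49.5) = 24.750 cm.
m_1 = -(24.750)/49.5 = -0.5000.
Object distance for lens 2: d_o2 = 39 - 24.750 = 14.250 cm.
Second lens: d_i2 = 1/(1/(-28) - 1/(14.250)) = -9.444 cm.
m_2 = -(-9.444)/(14.250) = 0.6627.
Overall magnification: m = m_1 m_2 = -0.3314.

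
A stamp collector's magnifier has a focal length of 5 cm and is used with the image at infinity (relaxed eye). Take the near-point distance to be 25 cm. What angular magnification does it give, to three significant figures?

5.00

M = D/f = 25/5 = 5.000.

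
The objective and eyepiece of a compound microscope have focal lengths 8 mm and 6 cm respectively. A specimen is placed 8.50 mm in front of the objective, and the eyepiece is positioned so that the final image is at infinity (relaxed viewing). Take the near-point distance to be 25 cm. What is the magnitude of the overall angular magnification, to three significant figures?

Convert to cm: f_obj = 8 mm = 0.8 cm; d_o = 8.50 mm = 0.85 cm.
Objective: 1/d_i = 1/f_obj - 1/d_o = 1/0.8 - 1/0.85 = 0.07353 cm^-1, so d_i = 13.600 cm.
m_obj = -d_i/d_o = -13.600/0.85 = -16.000.
Eyepiece angular magnification (image at infinity): M_eye = D/f_e = 25/6 = 4.167.
Overall M = m_obj x M_eye = (-16.000)(4.167) = -66.67.
|M| = 66.67.

66.7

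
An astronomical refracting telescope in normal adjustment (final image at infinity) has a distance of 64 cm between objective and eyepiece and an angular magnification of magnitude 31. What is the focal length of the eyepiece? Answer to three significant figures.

In normal adjustment the tube length equals f_obj + f_eye and |M| = f_obj/f_eye.
So f_obj = 31 f_eye and 31 f_eye + f_eye = 64 cm, giving f_eye = 64/32 = 2.000 cm and f_obj = 62.000 cm.

2.00 cm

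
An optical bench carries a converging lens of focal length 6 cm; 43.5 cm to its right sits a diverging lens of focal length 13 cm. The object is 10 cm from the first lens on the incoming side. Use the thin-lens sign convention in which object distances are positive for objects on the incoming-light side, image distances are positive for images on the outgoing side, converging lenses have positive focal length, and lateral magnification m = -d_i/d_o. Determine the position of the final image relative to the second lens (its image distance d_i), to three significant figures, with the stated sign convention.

First lens: d_i1 = 1/(1/6 - 1/10) = 15.000 cm.
The intermediate image is 15.000 cm to the right of lens 1, so d_o2 = L - d_i1 = 43.5 - 15.000 = 28.500 cm.
Second lens: d_i2 = 1/(1/(-13) - 1/(28.500)) = -8.928 cm.

-8.93 cm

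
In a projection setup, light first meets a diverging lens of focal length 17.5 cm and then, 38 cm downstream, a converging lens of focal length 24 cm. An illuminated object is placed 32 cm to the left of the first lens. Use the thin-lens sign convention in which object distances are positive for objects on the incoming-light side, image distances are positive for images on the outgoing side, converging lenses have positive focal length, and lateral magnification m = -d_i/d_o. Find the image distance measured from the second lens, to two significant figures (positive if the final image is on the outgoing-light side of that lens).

47 cm

First lens: d_i1 = 1/(1/(-17.5) - 1/32) = -11.313 cm.
The intermediate image is virtual, 11.313 cm to the left of lens 1, so d_o2 = L - d_i1 = 38 - (-11.313) = 49.313 cm.
Second lens: d_i2 = 1/(1/24 - 1/(49.313)) = 46.755 cm.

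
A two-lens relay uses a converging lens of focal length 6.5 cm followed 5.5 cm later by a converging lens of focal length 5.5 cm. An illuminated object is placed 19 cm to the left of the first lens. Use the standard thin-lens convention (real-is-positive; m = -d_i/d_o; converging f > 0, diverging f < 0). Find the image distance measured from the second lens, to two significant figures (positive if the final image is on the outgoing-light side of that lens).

Applying the thin-lens equation to the first lens, 1/6.5 = 1/19 + 1/d_i1, which gives d_i1 = 9.880 cm.
Since 9.880 cm > 5.5 cm, the first image lies past the second lens and serves as a virtual object: d_o2 = L - d_i1 = -4.380 cm.
Applying the thin-lens equation again with f_2 = 5.5 cm and d_o2 = -4.380 cm gives d_i2 = 2.438 cm.

2.4 cm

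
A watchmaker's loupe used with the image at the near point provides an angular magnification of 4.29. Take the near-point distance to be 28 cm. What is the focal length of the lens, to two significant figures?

8.5 cm

For the image at the near point, M = 1 + D/f.
f = D/(M - 1) = 28/(4.29 - 1) = 8.511 cm.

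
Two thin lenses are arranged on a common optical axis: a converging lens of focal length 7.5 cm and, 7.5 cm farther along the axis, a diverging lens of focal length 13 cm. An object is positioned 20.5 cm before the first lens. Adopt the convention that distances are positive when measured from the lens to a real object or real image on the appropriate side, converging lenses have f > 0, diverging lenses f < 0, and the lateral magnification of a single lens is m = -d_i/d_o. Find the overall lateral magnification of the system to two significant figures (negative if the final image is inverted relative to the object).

First lens: d_i1 = 1/(1/7.5 - 1/20.5) = 11.827 cm.
m_1 = -(11.827)/20.5 = -0.5769.
This image would form 11.827 cm past lens 1, i.e. 4.327 cm beyond lens 2, so it is a virtual object for lens 2: d_o2 = 7.5 - 11.827 = -4.327 cm.
Second lens: d_i2 = 1/(1/(-13) - 1/(-4.327)) = 6.486 cm.
m_2 = -(6.486)/(-4.327) = 1.4989.
Overall magnification: m = m_1 m_2 = -0.8647.

-0.86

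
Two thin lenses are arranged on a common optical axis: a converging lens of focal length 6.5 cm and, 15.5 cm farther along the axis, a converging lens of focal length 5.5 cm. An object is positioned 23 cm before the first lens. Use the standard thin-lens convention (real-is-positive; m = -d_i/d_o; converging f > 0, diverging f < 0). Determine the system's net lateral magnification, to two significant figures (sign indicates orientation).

2.3

First lens: d_i1 = 1/(1/6.5 - 1/23) = 9.061 cm.
m_1 = -(9.061)/23 = -0.3939.
The intermediate image is 9.061 cm to the right of lens 1, so d_o2 = L - d_i1 = 15.5 - 9.061 = 6.439 cm.
Second lens: d_i2 = 1/(1/5.5 - 1/(6.439)) = 37.702 cm.
m_2 = -(37.702)/(6.439) = -5.8548.
Total m = m_1 x m_2 = (-0.3939)(-5.8548) = 2.3065.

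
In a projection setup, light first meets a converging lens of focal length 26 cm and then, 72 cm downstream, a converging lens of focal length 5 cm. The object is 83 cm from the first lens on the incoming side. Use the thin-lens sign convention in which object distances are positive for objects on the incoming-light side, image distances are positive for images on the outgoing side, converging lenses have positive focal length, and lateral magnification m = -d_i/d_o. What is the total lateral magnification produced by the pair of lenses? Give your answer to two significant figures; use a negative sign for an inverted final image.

0.078

Lens 1: 1/d_i1 = 1/f_1 - 1/d_o1 = 1/26 - 1/83 = 0.02641 cm^-1, so d_i1 = 37.860 cm.
m_1 = -(37.860)/83 = -0.4561.
That image sits 34.140 cm in front of the second lens, so d_o2 = 34.140 cm.
Lens 2: 1/d_i2 = 1/f_2 - 1/d_o2 = 1/5 - 1/(34.140) = 0.17071 cm^-1, so d_i2 = 5.858 cm.
m_2 = -(5.858)/(34.140) = -0.1716.
The system's lateral magnification is m_1 m_2 = (-0.4561)(-0.1716) = 0.0783.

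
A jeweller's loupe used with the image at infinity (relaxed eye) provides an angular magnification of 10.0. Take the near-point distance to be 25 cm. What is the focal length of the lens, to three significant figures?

For the image at infinity, M = D/f.
f = D/M = 25/10.0 = 2.500 cm.

2.50 cm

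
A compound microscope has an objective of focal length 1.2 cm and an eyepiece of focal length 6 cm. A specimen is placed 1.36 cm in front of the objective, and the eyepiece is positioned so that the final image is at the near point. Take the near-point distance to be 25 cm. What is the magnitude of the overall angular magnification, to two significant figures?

39

Objective: 1/d_i = 1/f_obj - 1/d_o = 1/1.2 - 1/1.36 = 0.09804 cm^-1, so d_i = 10.200 cm.
m_obj = -d_i/d_o = -10.200/1.36 = -7.500.
Eyepiece angular magnification (image at near point): M_eye = 1 + D/f_e = 1 + 25/6 = 5.167.
Overall M = m_obj x M_eye = (-7.500)(5.167) = -38.75.
|M| = 38.75.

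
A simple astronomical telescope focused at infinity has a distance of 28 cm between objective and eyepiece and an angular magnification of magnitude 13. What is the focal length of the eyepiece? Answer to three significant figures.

2.00 cm

In normal adjustment the tube length equals f_obj + f_eye and |M| = f_obj/f_eye.
So f_obj = 13 f_eye and 13 f_eye + f_eye = 28 cm, giving f_eye = 28/14 = 2.000 cm and f_obj = 26.000 cm.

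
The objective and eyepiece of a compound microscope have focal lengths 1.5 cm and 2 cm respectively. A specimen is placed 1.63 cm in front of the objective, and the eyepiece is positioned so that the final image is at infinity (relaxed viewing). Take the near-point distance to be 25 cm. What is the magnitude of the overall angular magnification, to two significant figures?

Objective: 1/d_i = 1/f_obj - 1/d_o = 1/1.5 - 1/1.63 = 0.05317 cm^-1, so d_i = 18.808 cm.
m_obj = -d_i/d_o = -18.808/1.63 = -11.538.
Eyepiece angular magnification (image at infinity): M_eye = D/f_e = 25/2 = 12.500.
Overall M = m_obj x M_eye = (-11.538)(12.500) = -144.23.
|M| = 144.23.

140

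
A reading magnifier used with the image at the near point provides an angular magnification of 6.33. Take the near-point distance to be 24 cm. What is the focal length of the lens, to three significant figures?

4.50 cm

For the image at the near point, M = 1 + D/f.
f = D/(M - 1) = 24/(6.33 - 1) = 4.503 cm.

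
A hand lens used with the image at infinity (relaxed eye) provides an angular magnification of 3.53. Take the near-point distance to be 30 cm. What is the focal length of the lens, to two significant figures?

For the image at infinity, M = D/f.
f = D/M = 30/3.53 = 8.499 cm.

8.5 cm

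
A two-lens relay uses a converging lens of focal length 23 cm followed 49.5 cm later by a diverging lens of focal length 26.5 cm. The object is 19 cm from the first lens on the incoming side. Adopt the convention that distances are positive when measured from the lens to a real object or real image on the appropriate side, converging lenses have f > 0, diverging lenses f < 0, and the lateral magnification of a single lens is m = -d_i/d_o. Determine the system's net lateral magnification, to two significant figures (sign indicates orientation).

Applying the thin-lens equation to the first lens, 1/23 = 1/19 + 1/d_i1, which gives d_i1 = -109.250 cm.
Its lateral magnification is m_1 = -d_i1/d_o1 = -(-109.250)/19 = 5.7500.
The intermediate image is virtual, 109.250 cm to the left of lens 1, so d_o2 = L - d_i1 = 49.5 - (-109.250) = 158.750 cm.
Applying the thin-lens equation again with f_2 = -26.5 cm and d_o2 = 158.750 cm gives d_i2 = -22.709 cm.
m_2 = -(-22.709)/(158.750) = 0.1430.
Total m = m_1 x m_2 = (5.7500)(0.1430) = 0.8225.

0.82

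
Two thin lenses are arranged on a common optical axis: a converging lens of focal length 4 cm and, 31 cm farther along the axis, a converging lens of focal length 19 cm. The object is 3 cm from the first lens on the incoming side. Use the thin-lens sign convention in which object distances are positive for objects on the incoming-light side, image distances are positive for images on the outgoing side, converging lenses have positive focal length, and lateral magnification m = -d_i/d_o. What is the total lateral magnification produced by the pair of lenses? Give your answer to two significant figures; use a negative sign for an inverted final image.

-3.2

First lens: d_i1 = 1/(1/4 - 1/3) = -12.000 cm.
m_1 = -(-12.000)/3 = 4.0000.
The intermediate image is virtual, 12.000 cm to the left of lens 1, so d_o2 = L - d_i1 = 31 - (-12.000) = 43.000 cm.
Second lens: d_i2 = 1/(1/19 - 1/(43.000)) = 34.042 cm.
m_2 = -(34.042)/(43.000) = -0.7917.
Overall magnification: m = m_1 m_2 = -3.1667.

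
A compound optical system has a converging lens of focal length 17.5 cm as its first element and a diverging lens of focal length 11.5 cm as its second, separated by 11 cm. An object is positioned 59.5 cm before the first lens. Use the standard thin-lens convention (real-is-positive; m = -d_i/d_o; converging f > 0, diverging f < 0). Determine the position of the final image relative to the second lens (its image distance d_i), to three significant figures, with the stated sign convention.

Applying the thin-lens equation to the first lens, 1/17.5 = 1/59.5 + 1/d_i1, which gives d_i1 = 24.792 cm.
This image would form 24.792 cm past lens 1, i.e. 13.792 cm beyond lens 2, so it is a virtual object for lens 2: d_o2 = 11 - 24.792 = -13.792 cm.
Applying the thin-lens equation again with f_2 = -11.5 cm and d_o2 = -13.792 cm gives d_i2 = -69.209 cm.

-69.2 cm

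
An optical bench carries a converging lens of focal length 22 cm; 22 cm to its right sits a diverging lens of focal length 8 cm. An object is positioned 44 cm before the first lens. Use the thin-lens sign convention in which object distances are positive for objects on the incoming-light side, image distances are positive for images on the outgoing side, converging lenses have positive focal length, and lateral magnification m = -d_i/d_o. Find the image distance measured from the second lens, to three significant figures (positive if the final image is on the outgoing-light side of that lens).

First lens: d_i1 = 1/(1/22 - 1/44) = 44.000 cm.
Since 44.000 cm > 22 cm, the first image lies past the second lens and serves as a virtual object: d_o2 = L - d_i1 = -22.000 cm.
Second lens: d_i2 = 1/(1/(-8) - 1/(-22.000)) = -12.571 cm.

-12.6 cm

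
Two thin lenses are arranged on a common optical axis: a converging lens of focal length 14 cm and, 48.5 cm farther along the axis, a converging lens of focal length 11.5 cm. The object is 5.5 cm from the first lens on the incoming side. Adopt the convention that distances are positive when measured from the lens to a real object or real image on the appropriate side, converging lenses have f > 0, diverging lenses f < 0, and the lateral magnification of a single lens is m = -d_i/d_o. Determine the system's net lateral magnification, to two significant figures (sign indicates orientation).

Lens 1: 1/d_i1 = 1/f_1 - 1/d_o1 = 1/14 - 1/5.5 = -0.11039 cm^-1, so d_i1 = -9.059 cm.
m_1 = -(-9.059)/5.5 = 1.6471.
With d_i1 < 0 the first image is virtual and lies on the object side; the object distance for lens 2 is d_o2 = 48.5 - (-9.059) = 57.559 cm.
Lens 2: 1/d_i2 = 1/f_2 - 1/d_o2 = 1/11.5 - 1/(57.559) = 0.06958 cm^-1, so d_i2 = 14.371 cm.
m_2 = -(14.371)/(57.559) = -0.2497.
The system's lateral magnification is m_1 m_2 = (1.6471)(-0.2497) = -0.4112.

-0.41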